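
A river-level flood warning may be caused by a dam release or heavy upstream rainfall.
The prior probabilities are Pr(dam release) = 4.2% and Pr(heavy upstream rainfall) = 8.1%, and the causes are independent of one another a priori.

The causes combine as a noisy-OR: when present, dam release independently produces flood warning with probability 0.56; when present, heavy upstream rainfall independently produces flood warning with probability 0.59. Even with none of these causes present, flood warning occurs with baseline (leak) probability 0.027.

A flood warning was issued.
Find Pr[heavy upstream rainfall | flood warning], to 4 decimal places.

Pr[heavy upstream rainfall | flood warning] ≈ 0.5189

Under noisy-OR, P(flood warning | causes) = 1 − (1−0.027)·∏(1−qᵢ) over the active causes.
Enumerate the 4 (dam release, heavy upstream rainfall) configurations and weight by the priors:
  P(flood warning) = 0.027*0.958*0.919 + 0.60107*0.958*0.081 + 0.57188*0.042*0.919 + 0.824471*0.042*0.081
        = 0.023771 + 0.046642 + 0.022073 + 0.002805 = 0.095291
Configurations with heavy upstream rainfall contribute 0.049447, so
  P(heavy upstream rainfall | flood warning) = 0.049447 / 0.095291 ≈ 0.5189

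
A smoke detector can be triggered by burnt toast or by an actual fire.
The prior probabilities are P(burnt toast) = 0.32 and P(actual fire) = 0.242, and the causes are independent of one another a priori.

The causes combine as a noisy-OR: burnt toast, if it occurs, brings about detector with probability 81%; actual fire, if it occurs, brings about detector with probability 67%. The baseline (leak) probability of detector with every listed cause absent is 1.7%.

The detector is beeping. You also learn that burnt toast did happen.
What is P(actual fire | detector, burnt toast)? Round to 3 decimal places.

Under noisy-OR, P(detector | causes) = 1 − (1−0.017)·∏(1−qᵢ) over the active causes.
Weight on actual fire=true, given the evidence: 0.938366·0.242 = 0.227085
Normalizer over all consistent configurations: 0.81323·0.758 + 0.938366·0.242 = 0.843513
Posterior = 0.227085 / 0.843513 ≈ 0.269

P(actual fire | detector, burnt toast) ≈ 0.269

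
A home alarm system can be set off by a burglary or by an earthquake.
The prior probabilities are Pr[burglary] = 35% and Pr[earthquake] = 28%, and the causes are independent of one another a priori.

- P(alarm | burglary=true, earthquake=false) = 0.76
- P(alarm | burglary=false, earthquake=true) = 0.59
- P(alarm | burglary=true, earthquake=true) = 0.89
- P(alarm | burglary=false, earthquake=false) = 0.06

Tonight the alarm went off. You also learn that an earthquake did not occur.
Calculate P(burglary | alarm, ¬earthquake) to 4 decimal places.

P(burglary | alarm, ¬earthquake) ≈ 0.8721

Numerator (weight on configurations with burglary): 0.76*0.35 = 0.266000
Denominator P(alarm | ¬earthquake): 0.06*0.65 + 0.76*0.35 = 0.305000
P(burglary | alarm, ¬earthquake) = 0.266000/0.305000 ≈ 0.8721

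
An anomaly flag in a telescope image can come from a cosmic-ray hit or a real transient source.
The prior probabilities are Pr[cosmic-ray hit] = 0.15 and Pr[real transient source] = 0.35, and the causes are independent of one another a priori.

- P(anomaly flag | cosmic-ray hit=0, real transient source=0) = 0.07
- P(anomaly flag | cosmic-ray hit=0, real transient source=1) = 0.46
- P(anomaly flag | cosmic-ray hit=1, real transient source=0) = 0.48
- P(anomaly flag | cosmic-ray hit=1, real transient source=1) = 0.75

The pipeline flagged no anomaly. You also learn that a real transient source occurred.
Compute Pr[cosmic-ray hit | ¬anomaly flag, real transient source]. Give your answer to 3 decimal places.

P(¬anomaly flag | real transient source) = 0.54×0.85 + 0.25×0.15 = 0.459000 + 0.037500 = 0.496500
Of this, 0.037500 comes from 0.25×0.15 (the cosmic-ray hit=true cases).
Hence the posterior is 0.037500/0.496500 ≈ 0.076.

Pr[cosmic-ray hit | ¬anomaly flag, real transient source] ≈ 0.076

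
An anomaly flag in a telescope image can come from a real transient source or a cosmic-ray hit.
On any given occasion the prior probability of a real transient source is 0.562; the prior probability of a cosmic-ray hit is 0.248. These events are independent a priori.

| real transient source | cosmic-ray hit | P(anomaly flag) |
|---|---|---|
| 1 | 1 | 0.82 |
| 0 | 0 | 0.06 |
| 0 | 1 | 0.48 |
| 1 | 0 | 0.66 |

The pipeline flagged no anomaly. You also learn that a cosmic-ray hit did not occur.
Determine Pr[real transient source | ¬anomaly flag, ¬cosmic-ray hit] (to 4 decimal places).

Sum P(¬anomaly flag|·) weighted by the priors over both values of real transient source:
  P(¬anomaly flag | ¬cosmic-ray hit) = 0.94×0.438 + 0.34×0.562
        = 0.411720 + 0.191080 = 0.602800
Keeping only the real transient source-present terms gives 0.191080, so
  P(real transient source | ¬anomaly flag, ¬cosmic-ray hit) = 0.191080 / 0.602800 ≈ 0.3170

Pr[real transient source | ¬anomaly flag, ¬cosmic-ray hit] ≈ 0.3170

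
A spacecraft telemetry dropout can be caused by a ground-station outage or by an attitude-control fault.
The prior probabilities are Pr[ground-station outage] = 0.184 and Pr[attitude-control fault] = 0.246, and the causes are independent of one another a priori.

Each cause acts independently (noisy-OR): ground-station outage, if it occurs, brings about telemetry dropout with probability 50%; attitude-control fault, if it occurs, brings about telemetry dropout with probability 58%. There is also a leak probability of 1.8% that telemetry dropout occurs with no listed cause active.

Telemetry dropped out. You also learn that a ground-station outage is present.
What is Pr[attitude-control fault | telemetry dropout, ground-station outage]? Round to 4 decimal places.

Under noisy-OR, P(telemetry dropout | causes) = 1 − (1−0.018)·∏(1−qᵢ) over the active causes.
Numerator (weight on configurations with attitude-control fault): 0.79378·0.246 = 0.195270
Normalizer over all consistent configurations: 0.509·0.754 + 0.79378·0.246 = 0.579056
P(attitude-control fault | telemetry dropout, ground-station outage) = 0.195270/0.579056 ≈ 0.3372

Pr[attitude-control fault | telemetry dropout, ground-station outage] ≈ 0.3372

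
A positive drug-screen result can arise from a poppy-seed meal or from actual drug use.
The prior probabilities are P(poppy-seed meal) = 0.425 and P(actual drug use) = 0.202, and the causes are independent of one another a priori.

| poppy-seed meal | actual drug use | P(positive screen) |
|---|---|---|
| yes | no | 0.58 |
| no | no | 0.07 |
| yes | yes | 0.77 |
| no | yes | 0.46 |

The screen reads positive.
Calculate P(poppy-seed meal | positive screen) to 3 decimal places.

Sum P(positive screen|·) weighted by the priors over the 4 (poppy-seed meal, actual drug use) configurations:
  P(positive screen) = 0.07*0.575*0.798 + 0.46*0.575*0.202 + 0.58*0.425*0.798 + 0.77*0.425*0.202
        = 0.032120 + 0.053429 + 0.196707 + 0.066104 = 0.348360
Keeping only the poppy-seed meal-present terms gives 0.262811, so
  P(poppy-seed meal | positive screen) = 0.262811 / 0.348360 ≈ 0.754

P(poppy-seed meal | positive screen) ≈ 0.754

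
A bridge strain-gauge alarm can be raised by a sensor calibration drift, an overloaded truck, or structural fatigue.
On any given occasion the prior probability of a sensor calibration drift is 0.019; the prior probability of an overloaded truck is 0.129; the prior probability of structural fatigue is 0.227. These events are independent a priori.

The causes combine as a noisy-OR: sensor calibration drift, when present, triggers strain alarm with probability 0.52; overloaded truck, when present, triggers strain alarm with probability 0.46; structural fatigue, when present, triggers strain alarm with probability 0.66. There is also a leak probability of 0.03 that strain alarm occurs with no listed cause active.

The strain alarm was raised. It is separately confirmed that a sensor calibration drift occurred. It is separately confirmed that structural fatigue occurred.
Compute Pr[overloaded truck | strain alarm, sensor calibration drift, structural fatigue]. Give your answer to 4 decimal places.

Pr[overloaded truck | strain alarm, sensor calibration drift, structural fatigue] ≈ 0.1386

Under noisy-OR, P(strain alarm | causes) = 1 − (1−0.03)·∏(1−qᵢ) over the active causes.
Enumerate both values of overloaded truck and weight by the priors:
  P(strain alarm | sensor calibration drift, structural fatigue) = 0.841696·0.871 + 0.914516·0.129
        = 0.733117 + 0.117973 = 0.851090
The terms with overloaded truck present sum to 0.117973, so
  P(overloaded truck | strain alarm, sensor calibration drift, structural fatigue) = 0.117973 / 0.851090 ≈ 0.1386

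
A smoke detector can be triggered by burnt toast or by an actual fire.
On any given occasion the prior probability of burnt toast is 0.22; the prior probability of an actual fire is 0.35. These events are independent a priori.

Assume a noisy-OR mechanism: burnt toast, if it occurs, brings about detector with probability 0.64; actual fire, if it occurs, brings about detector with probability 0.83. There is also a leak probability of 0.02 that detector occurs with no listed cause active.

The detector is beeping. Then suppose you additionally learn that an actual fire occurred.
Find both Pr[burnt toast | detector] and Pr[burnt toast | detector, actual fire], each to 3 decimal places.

Under noisy-OR, P(detector | causes) = 1 − (1−0.02)·∏(1−qᵢ) over the active causes.
Numerator (weight on configurations with burnt toast): 0.092550 + 0.072382 = 0.164932
The normalizing constant is 0.02×0.78×0.65 + 0.8334×0.78×0.35 + 0.6472×0.22×0.65 + 0.940024×0.22×0.35 = 0.402590
P(burnt toast | detector) = 0.164932/0.402590 ≈ 0.410

With the extra evidence:
By total probability over both values of burnt toast:
  P(detector | actual fire) = 0.8334*0.78 + 0.940024*0.22
        = 0.650052 + 0.206805 = 0.856857
Configurations with burnt toast contribute 0.206805, so
  P(burnt toast | detector, actual fire) = 0.206805 / 0.856857 ≈ 0.241

Pr[burnt toast | detector] ≈ 0.410; Pr[burnt toast | detector, actual fire] ≈ 0.241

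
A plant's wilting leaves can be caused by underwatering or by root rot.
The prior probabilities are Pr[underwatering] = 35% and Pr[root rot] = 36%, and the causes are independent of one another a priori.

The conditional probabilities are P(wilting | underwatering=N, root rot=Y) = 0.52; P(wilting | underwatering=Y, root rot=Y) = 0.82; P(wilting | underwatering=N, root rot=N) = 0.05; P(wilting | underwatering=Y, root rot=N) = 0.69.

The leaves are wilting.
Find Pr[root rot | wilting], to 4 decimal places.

Pr[root rot | wilting] ≈ 0.5620

P(wilting) = 0.05*0.65*0.64 + 0.52*0.65*0.36 + 0.69*0.35*0.64 + 0.82*0.35*0.36 = 0.020800 + 0.121680 + 0.154560 + 0.103320 = 0.400360
The root rot-present share is 0.121680 + 0.103320 = 0.225000.
So P(root rot | wilting) = 0.225000/0.400360 ≈ 0.5620.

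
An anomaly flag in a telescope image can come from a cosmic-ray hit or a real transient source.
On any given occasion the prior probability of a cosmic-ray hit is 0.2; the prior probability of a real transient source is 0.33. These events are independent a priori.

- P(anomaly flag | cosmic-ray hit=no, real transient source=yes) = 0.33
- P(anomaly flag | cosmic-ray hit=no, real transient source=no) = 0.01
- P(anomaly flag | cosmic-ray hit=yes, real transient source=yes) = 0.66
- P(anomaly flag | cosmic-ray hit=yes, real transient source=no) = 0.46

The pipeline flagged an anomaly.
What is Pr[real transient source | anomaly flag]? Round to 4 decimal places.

Pr[real transient source | anomaly flag] ≈ 0.6611

P(anomaly flag) = 0.01×0.8×0.67 + 0.33×0.8×0.33 + 0.46×0.2×0.67 + 0.66×0.2×0.33 = 0.005360 + 0.087120 + 0.061640 + 0.043560 = 0.197680
The real transient source-present share is 0.087120 + 0.043560 = 0.130680.
P(real transient source | anomaly flag) = 0.130680 / 0.197680 ≈ 0.6611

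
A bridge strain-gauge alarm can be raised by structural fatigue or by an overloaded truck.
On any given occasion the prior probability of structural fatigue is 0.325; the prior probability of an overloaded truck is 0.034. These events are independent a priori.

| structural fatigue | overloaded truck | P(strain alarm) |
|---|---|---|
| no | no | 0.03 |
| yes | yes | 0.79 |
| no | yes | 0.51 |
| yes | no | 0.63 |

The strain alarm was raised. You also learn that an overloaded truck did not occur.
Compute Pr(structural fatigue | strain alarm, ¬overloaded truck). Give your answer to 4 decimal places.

Pr(structural fatigue | strain alarm, ¬overloaded truck) ≈ 0.9100

P(strain alarm | ¬overloaded truck) = 0.03·0.675 + 0.63·0.325 = 0.020250 + 0.204750 = 0.225000
Restricting to configurations with structural fatigue present: 0.63·0.325 = 0.204750.
Hence the posterior is 0.204750/0.225000 ≈ 0.9100.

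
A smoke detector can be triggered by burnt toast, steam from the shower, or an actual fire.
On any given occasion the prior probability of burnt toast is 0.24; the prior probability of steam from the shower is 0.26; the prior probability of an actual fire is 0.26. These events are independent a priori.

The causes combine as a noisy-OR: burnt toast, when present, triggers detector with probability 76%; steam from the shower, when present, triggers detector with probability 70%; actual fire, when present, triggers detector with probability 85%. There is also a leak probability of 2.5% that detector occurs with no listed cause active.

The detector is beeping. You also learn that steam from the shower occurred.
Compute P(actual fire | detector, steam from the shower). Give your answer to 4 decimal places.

P(actual fire | detector, steam from the shower) ≈ 0.3081

Under noisy-OR, P(detector | causes) = 1 − (1−0.025)·∏(1−qᵢ) over the active causes.
By total probability over the 4 (burnt toast, actual fire) configurations:
  P(detector | steam from the shower) = 0.7075·0.76·0.74 + 0.956125·0.76·0.26 + 0.9298·0.24·0.74 + 0.98947·0.24·0.26
        = 0.397898 + 0.188930 + 0.165132 + 0.061743 = 0.813703
Configurations with actual fire contribute 0.250673, so
  P(actual fire | detector, steam from the shower) = 0.250673 / 0.813703 ≈ 0.3081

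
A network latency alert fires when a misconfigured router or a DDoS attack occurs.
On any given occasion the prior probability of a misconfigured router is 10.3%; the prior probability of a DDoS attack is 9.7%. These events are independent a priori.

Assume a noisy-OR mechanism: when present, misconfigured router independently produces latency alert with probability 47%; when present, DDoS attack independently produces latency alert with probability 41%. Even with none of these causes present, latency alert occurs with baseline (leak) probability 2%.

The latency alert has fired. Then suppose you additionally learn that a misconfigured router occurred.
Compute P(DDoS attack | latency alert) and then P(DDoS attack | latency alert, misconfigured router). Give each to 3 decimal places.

P(DDoS attack | latency alert) ≈ 0.417; P(DDoS attack | latency alert, misconfigured router) ≈ 0.134

Under noisy-OR, P(latency alert | causes) = 1 − (1−0.02)·∏(1−qᵢ) over the active causes.
Weight on DDoS attack=true, given the evidence: 0.036700 + 0.006929 = 0.043629
Normalizer over all consistent configurations: 0.02·0.897·0.903 + 0.4218·0.897·0.097 + 0.4806·0.103·0.903 + 0.693554·0.103·0.097 = 0.104529
P(DDoS attack | latency alert) = 0.043629/0.104529 ≈ 0.417

Now also conditioning on misconfigured router=true:
By total probability over both values of DDoS attack:
  P(latency alert | misconfigured router) = 0.4806×0.903 + 0.693554×0.097
        = 0.433982 + 0.067275 = 0.501257
Configurations with DDoS attack contribute 0.067275, so
  P(DDoS attack | latency alert, misconfigured router) = 0.067275 / 0.501257 ≈ 0.134
The drop from 0.417 to 0.134 is the explaining-away (discounting) effect.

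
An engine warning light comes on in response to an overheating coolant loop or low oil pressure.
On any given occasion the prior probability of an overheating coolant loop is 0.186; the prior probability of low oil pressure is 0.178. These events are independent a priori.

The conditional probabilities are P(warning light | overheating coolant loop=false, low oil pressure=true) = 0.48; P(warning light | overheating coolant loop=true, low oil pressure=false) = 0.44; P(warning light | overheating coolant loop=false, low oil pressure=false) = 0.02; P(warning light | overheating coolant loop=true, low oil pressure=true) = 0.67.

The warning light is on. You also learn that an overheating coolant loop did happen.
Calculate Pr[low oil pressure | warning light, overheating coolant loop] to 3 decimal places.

Weight on low oil pressure=true, given the evidence: 0.67×0.178 = 0.119260
Denominator P(warning light | overheating coolant loop): 0.44×0.822 + 0.67×0.178 = 0.480940
P(low oil pressure | warning light, overheating coolant loop) = 0.119260/0.480940 ≈ 0.248

Pr[low oil pressure | warning light, overheating coolant loop] ≈ 0.248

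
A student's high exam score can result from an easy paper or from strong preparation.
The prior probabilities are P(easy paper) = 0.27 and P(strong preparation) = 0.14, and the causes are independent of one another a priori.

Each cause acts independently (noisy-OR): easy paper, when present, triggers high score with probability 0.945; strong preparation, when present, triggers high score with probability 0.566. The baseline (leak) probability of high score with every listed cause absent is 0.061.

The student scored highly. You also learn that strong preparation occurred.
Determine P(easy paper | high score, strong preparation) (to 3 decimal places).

Under noisy-OR, P(high score | causes) = 1 − (1−0.061)·∏(1−qᵢ) over the active causes.
For the numerator, keep only easy paper=true terms: 0.977586*0.27 = 0.263948
Normalizer over all consistent configurations: 0.592474*0.73 + 0.977586*0.27 = 0.696454
Posterior = 0.263948 / 0.696454 ≈ 0.379

P(easy paper | high score, strong preparation) ≈ 0.379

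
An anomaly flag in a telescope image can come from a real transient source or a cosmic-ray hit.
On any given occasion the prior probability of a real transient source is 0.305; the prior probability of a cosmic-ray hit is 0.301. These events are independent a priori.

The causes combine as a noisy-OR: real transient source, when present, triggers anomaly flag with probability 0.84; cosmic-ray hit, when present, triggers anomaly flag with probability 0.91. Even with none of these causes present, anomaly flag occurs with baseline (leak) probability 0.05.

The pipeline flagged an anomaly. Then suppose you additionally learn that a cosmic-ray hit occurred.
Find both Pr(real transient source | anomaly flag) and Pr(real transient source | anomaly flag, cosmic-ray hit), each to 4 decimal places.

Under noisy-OR, P(anomaly flag | causes) = 1 − (1−0.05)·∏(1−qᵢ) over the active causes.
Sum P(anomaly flag|·) weighted by the priors over the 4 (real transient source, cosmic-ray hit) configurations:
  P(anomaly flag) = 0.05·0.695·0.699 + 0.9145·0.695·0.301 + 0.848·0.305·0.699 + 0.98632·0.305·0.301
        = 0.024290 + 0.191309 + 0.180789 + 0.090549 = 0.486937
Keeping only the real transient source-present terms gives 0.271338, so
  P(real transient source | anomaly flag) = 0.271338 / 0.486937 ≈ 0.5572

Now condition on the additional information:
For the numerator, keep only real transient source=true terms: 0.98632*0.305 = 0.300828
Denominator P(anomaly flag | cosmic-ray hit): 0.9145*0.695 + 0.98632*0.305 = 0.936405
Posterior = 0.300828 / 0.936405 ≈ 0.3213

Pr(real transient source | anomaly flag) ≈ 0.5572; Pr(real transient source | anomaly flag, cosmic-ray hit) ≈ 0.3213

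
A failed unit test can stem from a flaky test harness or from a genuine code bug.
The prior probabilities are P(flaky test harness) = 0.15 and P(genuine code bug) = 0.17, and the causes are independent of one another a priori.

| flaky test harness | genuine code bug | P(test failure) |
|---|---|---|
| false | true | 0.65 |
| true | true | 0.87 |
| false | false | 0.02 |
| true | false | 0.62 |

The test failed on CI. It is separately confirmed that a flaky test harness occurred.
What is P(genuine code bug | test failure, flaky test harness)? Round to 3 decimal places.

For the numerator, keep only genuine code bug=true terms: 0.87×0.17 = 0.147900
Normalizer over all consistent configurations: 0.62×0.83 + 0.87×0.17 = 0.662500
Posterior = 0.147900 / 0.662500 ≈ 0.223

P(genuine code bug | test failure, flaky test harness) ≈ 0.223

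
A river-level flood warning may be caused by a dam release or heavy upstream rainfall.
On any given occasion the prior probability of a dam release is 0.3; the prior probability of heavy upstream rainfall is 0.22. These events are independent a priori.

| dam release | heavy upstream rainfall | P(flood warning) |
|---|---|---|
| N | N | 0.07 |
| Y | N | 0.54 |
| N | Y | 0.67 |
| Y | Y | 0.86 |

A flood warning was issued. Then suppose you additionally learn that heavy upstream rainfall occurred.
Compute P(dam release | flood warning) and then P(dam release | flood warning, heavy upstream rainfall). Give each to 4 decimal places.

P(dam release | flood warning) ≈ 0.5643; P(dam release | flood warning, heavy upstream rainfall) ≈ 0.3549

Enumerate the 4 (dam release, heavy upstream rainfall) configurations and weight by the priors:
  P(flood warning) = 0.07×0.7×0.78 + 0.67×0.7×0.22 + 0.54×0.3×0.78 + 0.86×0.3×0.22
        = 0.038220 + 0.103180 + 0.126360 + 0.056760 = 0.324520
Keeping only the dam release-present terms gives 0.183120, so
  P(dam release | flood warning) = 0.183120 / 0.324520 ≈ 0.5643

Now condition on the additional information:
By total probability over both values of dam release:
  P(flood warning | heavy upstream rainfall) = 0.67×0.7 + 0.86×0.3
        = 0.469000 + 0.258000 = 0.727000
Configurations with dam release contribute 0.258000, so
  P(dam release | flood warning, heavy upstream rainfall) = 0.258000 / 0.727000 ≈ 0.3549
This is intercausal reasoning (explaining away): once heavy upstream rainfall accounts for the flood warning, dam release becomes less likely.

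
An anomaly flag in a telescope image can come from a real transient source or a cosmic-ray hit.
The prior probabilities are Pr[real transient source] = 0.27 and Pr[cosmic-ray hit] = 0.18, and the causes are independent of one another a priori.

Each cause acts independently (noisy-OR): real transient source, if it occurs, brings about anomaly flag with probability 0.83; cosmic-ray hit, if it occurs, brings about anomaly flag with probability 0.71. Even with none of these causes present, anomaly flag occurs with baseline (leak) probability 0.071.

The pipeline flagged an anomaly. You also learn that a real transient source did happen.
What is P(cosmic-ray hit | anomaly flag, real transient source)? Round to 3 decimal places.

P(cosmic-ray hit | anomaly flag, real transient source) ≈ 0.199

Under noisy-OR, P(anomaly flag | causes) = 1 − (1−0.071)·∏(1−qᵢ) over the active causes.
Sum P(anomaly flag|·) weighted by the priors over both values of cosmic-ray hit:
  P(anomaly flag | real transient source) = 0.84207*0.82 + 0.9542*0.18
        = 0.690497 + 0.171756 = 0.862253
Configurations with cosmic-ray hit contribute 0.171756, so
  P(cosmic-ray hit | anomaly flag, real transient source) = 0.171756 / 0.862253 ≈ 0.199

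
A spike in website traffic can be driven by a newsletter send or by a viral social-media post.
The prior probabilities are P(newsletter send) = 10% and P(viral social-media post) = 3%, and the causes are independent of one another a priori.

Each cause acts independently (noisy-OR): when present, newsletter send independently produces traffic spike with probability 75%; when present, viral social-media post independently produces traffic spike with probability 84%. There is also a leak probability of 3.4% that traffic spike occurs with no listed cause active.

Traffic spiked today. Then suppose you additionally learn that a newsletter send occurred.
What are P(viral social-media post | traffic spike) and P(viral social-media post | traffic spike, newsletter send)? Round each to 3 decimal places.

Under noisy-OR, P(traffic spike | causes) = 1 − (1−0.034)·∏(1−qᵢ) over the active causes.
Sum P(traffic spike|·) weighted by the priors over the 4 (newsletter send, viral social-media post) configurations:
  P(traffic spike) = 0.034*0.9*0.97 + 0.84544*0.9*0.03 + 0.7585*0.1*0.97 + 0.96136*0.1*0.03
        = 0.029682 + 0.022827 + 0.073575 + 0.002884 = 0.128968
The terms with viral social-media post present sum to 0.025711, so
  P(viral social-media post | traffic spike) = 0.025711 / 0.128968 ≈ 0.199

Now also conditioning on newsletter send=true:
Sum P(traffic spike|·) weighted by the priors over both values of viral social-media post:
  P(traffic spike | newsletter send) = 0.7585·0.97 + 0.96136·0.03
        = 0.735745 + 0.028841 = 0.764586
The terms with viral social-media post present sum to 0.028841, so
  P(viral social-media post | traffic spike, newsletter send) = 0.028841 / 0.764586 ≈ 0.038
The drop from 0.199 to 0.038 is the explaining-away (discounting) effect.

P(viral social-media post | traffic spike) ≈ 0.199; P(viral social-media post | traffic spike, newsletter send) ≈ 0.038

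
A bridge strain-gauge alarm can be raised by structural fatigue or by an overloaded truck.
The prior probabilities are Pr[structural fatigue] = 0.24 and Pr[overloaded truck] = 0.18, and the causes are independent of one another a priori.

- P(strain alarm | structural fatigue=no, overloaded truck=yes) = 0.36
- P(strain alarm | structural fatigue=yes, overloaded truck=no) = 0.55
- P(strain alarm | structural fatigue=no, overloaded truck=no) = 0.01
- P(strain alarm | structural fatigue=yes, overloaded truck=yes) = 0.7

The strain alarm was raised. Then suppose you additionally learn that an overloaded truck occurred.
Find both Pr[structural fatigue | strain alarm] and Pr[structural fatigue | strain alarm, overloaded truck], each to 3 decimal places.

For the numerator, keep only structural fatigue=true terms: 0.108240 + 0.030240 = 0.138480
Denominator P(strain alarm): 0.01×0.76×0.82 + 0.36×0.76×0.18 + 0.55×0.24×0.82 + 0.7×0.24×0.18 = 0.193960
P(structural fatigue | strain alarm) = 0.138480/0.193960 ≈ 0.714

Now also conditioning on overloaded truck=true:
P(strain alarm | overloaded truck) = 0.36×0.76 + 0.7×0.24 = 0.273600 + 0.168000 = 0.441600
Of this, 0.168000 comes from 0.7×0.24 (the structural fatigue=true cases).
P(structural fatigue | strain alarm, overloaded truck) = 0.168000 / 0.441600 ≈ 0.380

Pr[structural fatigue | strain alarm] ≈ 0.714; Pr[structural fatigue | strain alarm, overloaded truck] ≈ 0.380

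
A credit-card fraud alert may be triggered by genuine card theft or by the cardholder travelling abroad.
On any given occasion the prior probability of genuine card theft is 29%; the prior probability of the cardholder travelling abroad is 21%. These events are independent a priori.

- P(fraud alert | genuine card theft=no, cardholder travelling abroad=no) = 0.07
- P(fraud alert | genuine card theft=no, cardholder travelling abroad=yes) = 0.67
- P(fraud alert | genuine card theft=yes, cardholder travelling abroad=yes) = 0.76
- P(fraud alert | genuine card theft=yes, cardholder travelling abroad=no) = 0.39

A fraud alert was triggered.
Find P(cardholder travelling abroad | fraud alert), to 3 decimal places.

Numerator (weight on configurations with cardholder travelling abroad): 0.099897 + 0.046284 = 0.146181
Normalizer over all consistent configurations: 0.07×0.71×0.79 + 0.67×0.71×0.21 + 0.39×0.29×0.79 + 0.76×0.29×0.21 = 0.274793
P(cardholder travelling abroad | fraud alert) = 0.146181/0.274793 ≈ 0.532

P(cardholder travelling abroad | fraud alert) ≈ 0.532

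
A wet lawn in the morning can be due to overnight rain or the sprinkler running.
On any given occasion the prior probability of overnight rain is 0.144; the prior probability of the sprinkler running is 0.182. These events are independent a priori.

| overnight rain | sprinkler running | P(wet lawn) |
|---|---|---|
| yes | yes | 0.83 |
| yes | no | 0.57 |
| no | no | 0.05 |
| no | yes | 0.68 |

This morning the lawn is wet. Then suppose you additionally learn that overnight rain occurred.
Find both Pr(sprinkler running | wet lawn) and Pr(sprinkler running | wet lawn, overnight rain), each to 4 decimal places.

P(wet lawn) = 0.05×0.856×0.818 + 0.68×0.856×0.182 + 0.57×0.144×0.818 + 0.83×0.144×0.182 = 0.035010 + 0.105939 + 0.067141 + 0.021753 = 0.229843
The sprinkler running-present share is 0.105939 + 0.021753 = 0.127692.
Hence the posterior is 0.127692/0.229843 ≈ 0.5556.

Now also conditioning on overnight rain=true:
P(wet lawn | overnight rain) = 0.57*0.818 + 0.83*0.182 = 0.466260 + 0.151060 = 0.617320
Of this, 0.151060 comes from 0.83*0.182 (the sprinkler running=true cases).
P(sprinkler running | wet lawn, overnight rain) = 0.151060 / 0.617320 ≈ 0.2447

Pr(sprinkler running | wet lawn) ≈ 0.5556; Pr(sprinkler running | wet lawn, overnight rain) ≈ 0.2447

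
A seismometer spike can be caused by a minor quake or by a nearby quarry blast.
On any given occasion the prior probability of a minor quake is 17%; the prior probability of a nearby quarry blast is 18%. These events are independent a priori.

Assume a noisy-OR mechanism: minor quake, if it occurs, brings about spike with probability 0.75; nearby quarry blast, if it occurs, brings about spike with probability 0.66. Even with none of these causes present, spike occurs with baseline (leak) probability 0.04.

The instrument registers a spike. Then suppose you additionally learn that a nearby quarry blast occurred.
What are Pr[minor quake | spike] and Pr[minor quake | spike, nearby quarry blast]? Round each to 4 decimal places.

Under noisy-OR, P(spike | causes) = 1 − (1−0.04)·∏(1−qᵢ) over the active causes.
Weight on minor quake=true, given the evidence: 0.105944 + 0.028103 = 0.134047
The normalizing constant is 0.04×0.83×0.82 + 0.6736×0.83×0.18 + 0.76×0.17×0.82 + 0.9184×0.17×0.18 = 0.261907
Posterior = 0.134047 / 0.261907 ≈ 0.5118

With the extra evidence:
Numerator (weight on configurations with minor quake): 0.9184*0.17 = 0.156128
The normalizing constant is 0.6736*0.83 + 0.9184*0.17 = 0.715216
P(minor quake | spike, nearby quarry blast) = 0.156128/0.715216 ≈ 0.2183
Conditioning on nearby quarry blast lowers the posterior on minor quake: the classic explaining-away effect in a common-effect structure.

Pr[minor quake | spike] ≈ 0.5118; Pr[minor quake | spike, nearby quarry blast] ≈ 0.2183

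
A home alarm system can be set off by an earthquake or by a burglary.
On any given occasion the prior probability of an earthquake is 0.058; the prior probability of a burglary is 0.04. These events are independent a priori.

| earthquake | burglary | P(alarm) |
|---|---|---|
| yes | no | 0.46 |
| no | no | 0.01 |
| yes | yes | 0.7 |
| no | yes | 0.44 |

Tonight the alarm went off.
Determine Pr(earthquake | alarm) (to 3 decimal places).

Enumerate the 4 (earthquake, burglary) configurations and weight by the priors:
  P(alarm) = 0.01×0.942×0.96 + 0.44×0.942×0.04 + 0.46×0.058×0.96 + 0.7×0.058×0.04
        = 0.009043 + 0.016579 + 0.025613 + 0.001624 = 0.052859
The terms with earthquake present sum to 0.027237, so
  P(earthquake | alarm) = 0.027237 / 0.052859 ≈ 0.515

Pr(earthquake | alarm) ≈ 0.515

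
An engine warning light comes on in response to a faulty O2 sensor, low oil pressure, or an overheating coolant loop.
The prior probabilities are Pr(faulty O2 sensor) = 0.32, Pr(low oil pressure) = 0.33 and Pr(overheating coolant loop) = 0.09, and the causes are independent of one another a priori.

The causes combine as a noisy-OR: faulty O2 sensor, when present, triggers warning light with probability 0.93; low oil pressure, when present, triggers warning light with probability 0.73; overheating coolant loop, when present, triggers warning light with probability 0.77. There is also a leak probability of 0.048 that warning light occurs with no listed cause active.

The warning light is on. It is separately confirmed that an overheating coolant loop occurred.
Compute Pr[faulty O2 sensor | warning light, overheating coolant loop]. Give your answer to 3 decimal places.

Under noisy-OR, P(warning light | causes) = 1 − (1−0.048)·∏(1−qᵢ) over the active causes.
P(warning light | overheating coolant loop) = 0.78104·0.68·0.67 + 0.940881·0.68·0.33 + 0.984673·0.32·0.67 + 0.995862·0.32·0.33 = 0.355842 + 0.211134 + 0.211114 + 0.105163 = 0.883253
Of this, 0.316277 comes from 0.211114 + 0.105163 (the faulty O2 sensor=true cases).
Hence the posterior is 0.316277/0.883253 ≈ 0.358.

Pr[faulty O2 sensor | warning light, overheating coolant loop] ≈ 0.358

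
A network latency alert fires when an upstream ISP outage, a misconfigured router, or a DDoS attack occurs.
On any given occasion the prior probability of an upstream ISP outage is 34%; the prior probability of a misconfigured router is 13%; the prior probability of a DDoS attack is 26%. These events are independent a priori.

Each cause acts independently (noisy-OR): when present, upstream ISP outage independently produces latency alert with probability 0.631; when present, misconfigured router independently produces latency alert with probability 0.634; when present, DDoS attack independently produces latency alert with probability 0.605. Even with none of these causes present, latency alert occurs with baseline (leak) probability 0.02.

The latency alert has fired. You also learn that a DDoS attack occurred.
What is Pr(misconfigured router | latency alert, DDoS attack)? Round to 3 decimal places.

Under noisy-OR, P(latency alert | causes) = 1 − (1−0.02)·∏(1−qᵢ) over the active causes.
By total probability over the 4 (upstream ISP outage, misconfigured router) configurations:
  P(latency alert | DDoS attack) = 0.6129·0.66·0.87 + 0.858321·0.66·0.13 + 0.85716·0.34·0.87 + 0.947721·0.34·0.13
        = 0.351927 + 0.073644 + 0.253548 + 0.041889 = 0.721008
Configurations with misconfigured router contribute 0.115533, so
  P(misconfigured router | latency alert, DDoS attack) = 0.115533 / 0.721008 ≈ 0.160

Pr(misconfigured router | latency alert, DDoS attack) ≈ 0.160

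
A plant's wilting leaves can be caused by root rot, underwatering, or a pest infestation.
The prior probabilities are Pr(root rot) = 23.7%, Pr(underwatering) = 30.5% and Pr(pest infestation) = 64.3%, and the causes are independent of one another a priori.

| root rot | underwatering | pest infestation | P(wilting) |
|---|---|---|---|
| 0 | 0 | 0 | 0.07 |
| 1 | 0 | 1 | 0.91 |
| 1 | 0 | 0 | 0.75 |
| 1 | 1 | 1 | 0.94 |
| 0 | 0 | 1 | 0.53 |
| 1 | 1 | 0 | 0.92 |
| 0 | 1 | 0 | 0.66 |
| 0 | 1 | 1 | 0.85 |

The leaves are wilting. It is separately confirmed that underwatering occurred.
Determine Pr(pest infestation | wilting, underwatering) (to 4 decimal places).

By total probability over the 4 (root rot, pest infestation) configurations:
  P(wilting | underwatering) = 0.66·0.763·0.357 + 0.85·0.763·0.643 + 0.92·0.237·0.357 + 0.94·0.237·0.643
        = 0.179778 + 0.417018 + 0.077840 + 0.143248 = 0.817884
Keeping only the pest infestation-present terms gives 0.560266, so
  P(pest infestation | wilting, underwatering) = 0.560266 / 0.817884 ≈ 0.6850

Pr(pest infestation | wilting, underwatering) ≈ 0.6850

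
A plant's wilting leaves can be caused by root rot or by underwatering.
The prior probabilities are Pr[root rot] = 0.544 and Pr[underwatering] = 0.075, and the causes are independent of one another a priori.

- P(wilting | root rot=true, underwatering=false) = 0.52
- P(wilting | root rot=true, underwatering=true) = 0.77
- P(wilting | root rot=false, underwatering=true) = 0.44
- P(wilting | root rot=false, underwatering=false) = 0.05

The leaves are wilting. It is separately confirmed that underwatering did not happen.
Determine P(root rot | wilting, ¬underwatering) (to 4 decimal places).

P(root rot | wilting, ¬underwatering) ≈ 0.9254

P(wilting | ¬underwatering) = 0.05×0.456 + 0.52×0.544 = 0.022800 + 0.282880 = 0.305680
Restricting to configurations with root rot present: 0.52×0.544 = 0.282880.
So P(root rot | wilting, ¬underwatering) = 0.282880/0.305680 ≈ 0.9254.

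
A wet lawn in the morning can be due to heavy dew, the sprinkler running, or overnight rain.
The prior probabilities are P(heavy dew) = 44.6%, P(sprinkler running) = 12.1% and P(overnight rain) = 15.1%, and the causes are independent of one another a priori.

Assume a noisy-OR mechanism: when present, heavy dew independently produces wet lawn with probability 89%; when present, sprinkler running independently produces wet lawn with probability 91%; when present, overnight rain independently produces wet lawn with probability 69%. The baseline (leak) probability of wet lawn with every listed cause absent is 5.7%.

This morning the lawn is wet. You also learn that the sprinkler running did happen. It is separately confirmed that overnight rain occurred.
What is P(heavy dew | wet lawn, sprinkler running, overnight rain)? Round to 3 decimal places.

Under noisy-OR, P(wet lawn | causes) = 1 − (1−0.057)·∏(1−qᵢ) over the active causes.
P(wet lawn | sprinkler running, overnight rain) = 0.97369·0.554 + 0.997106·0.446 = 0.539424 + 0.444709 = 0.984133
Of this, 0.444709 comes from 0.997106·0.446 (the heavy dew=true cases).
Hence the posterior is 0.444709/0.984133 ≈ 0.452.

P(heavy dew | wet lawn, sprinkler running, overnight rain) ≈ 0.452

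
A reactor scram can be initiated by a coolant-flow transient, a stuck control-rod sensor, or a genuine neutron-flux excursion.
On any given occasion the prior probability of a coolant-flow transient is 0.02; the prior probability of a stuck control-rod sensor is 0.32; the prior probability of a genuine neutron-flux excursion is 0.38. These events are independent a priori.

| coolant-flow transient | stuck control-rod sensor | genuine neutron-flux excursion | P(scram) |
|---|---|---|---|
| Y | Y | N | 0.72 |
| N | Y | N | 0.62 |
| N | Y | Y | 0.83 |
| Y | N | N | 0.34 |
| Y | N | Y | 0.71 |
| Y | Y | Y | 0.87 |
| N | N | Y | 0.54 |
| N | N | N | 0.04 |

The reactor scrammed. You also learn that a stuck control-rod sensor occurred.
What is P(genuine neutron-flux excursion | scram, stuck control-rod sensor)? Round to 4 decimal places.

Sum P(scram|·) weighted by the priors over the 4 (coolant-flow transient, genuine neutron-flux excursion) configurations:
  P(scram | stuck control-rod sensor) = 0.62*0.98*0.62 + 0.83*0.98*0.38 + 0.72*0.02*0.62 + 0.87*0.02*0.38
        = 0.376712 + 0.309092 + 0.008928 + 0.006612 = 0.701344
Configurations with genuine neutron-flux excursion contribute 0.315704, so
  P(genuine neutron-flux excursion | scram, stuck control-rod sensor) = 0.315704 / 0.701344 ≈ 0.4501

P(genuine neutron-flux excursion | scram, stuck control-rod sensor) ≈ 0.4501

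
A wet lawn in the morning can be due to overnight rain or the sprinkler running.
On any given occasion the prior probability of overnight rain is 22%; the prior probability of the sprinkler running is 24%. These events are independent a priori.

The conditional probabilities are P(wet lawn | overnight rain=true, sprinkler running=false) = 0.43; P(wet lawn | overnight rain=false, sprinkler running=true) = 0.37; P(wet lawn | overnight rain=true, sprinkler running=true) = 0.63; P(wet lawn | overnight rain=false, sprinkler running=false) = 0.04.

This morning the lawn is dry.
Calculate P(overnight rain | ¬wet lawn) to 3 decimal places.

P(overnight rain | ¬wet lawn) ≈ 0.143

Enumerate the 4 (overnight rain, sprinkler running) configurations and weight by the priors:
  P(¬wet lawn) = 0.96×0.78×0.76 + 0.63×0.78×0.24 + 0.57×0.22×0.76 + 0.37×0.22×0.24
        = 0.569088 + 0.117936 + 0.095304 + 0.019536 = 0.801864
Configurations with overnight rain contribute 0.114840, so
  P(overnight rain | ¬wet lawn) = 0.114840 / 0.801864 ≈ 0.143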